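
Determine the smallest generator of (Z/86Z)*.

φ(86) = φ(2)·φ(43) = 1·42 = 42 = 2 · 3 · 7.
g is a primitive root iff g^(42/q) ≢ 1 (mod 86) for each prime q ∈ {2, 3, 7}.
g = 2: gcd(2, 86) = 2 > 1, not a unit — skip.
g = 3: 3^21 ≡ 85; 3^14 ≡ 79; 3^6 ≡ 41 — none is 1, so 3 is a primitive root.
The smallest primitive root modulo 86 is 3.

3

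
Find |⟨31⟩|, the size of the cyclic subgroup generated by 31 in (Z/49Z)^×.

The order of 31 must divide φ(49) = φ(7^2) = 7·(7−1) = 42 = 2 · 3 · 7.
Divisors of 42: 1, 2, 3, 6, 7, 14, 21, 42.
Evaluate successive powers at the divisors of 42:
31^1 ≡ 31 (mod 49)
31^2 ≡ 30 (mod 49)
31^3 ≡ 48 (mod 49)
31^6 ≡ 1 (mod 49) ✓
The smallest such exponent is 6, so the order of 31 is 6.

6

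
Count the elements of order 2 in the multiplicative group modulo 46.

1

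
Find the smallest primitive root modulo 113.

φ(113) = 113 − 1 = 112 = 2^4 · 7.
g is a primitive root iff g^(112/q) ≢ 1 (mod 113) for each prime q ∈ {2, 7}.
g = 2: 2^56 ≡ 1 — hits 1, so not a primitive root.
g = 3: 3^56 ≡ 112; 3^16 ≡ 49 — none is 1, so 3 is a primitive root.
The smallest primitive root modulo 113 is 3.

3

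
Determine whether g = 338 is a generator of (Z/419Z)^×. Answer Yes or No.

Yes

φ(419) = 419 − 1 = 418 = 2 · 11 · 19.
An element g generates (Z/419Z)^× iff g^(418/q) ≢ 1 (mod 419) for each prime q ∈ {2, 11, 19}.
338^209 ≡ 418 (mod 419)  [q = 2: ≢ 1 ✓]
338^38 ≡ 348 (mod 419)  [q = 11: ≢ 1 ✓]
338^22 ≡ 114 (mod 419)  [q = 19: ≢ 1 ✓]
All checks pass, so 338 has order 418 and is a primitive root modulo 419.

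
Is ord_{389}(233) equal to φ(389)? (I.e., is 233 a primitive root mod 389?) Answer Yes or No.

Yes

φ(389) = 389 − 1 = 388 = 2^2 · 97.
Test 233^(388/q) mod 389 for each prime factor q of 388:
233^194 ≡ 388 (mod 389)  [q = 2: ≢ 1 ✓]
233^4 ≡ 66 (mod 389)  [q = 97: ≢ 1 ✓]
All checks pass, so 233 has order 388 and is a primitive root modulo 389.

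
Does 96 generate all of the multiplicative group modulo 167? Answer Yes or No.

No

φ(167) = 167 − 1 = 166 = 2 · 83.
Test 96^(166/q) mod 167 for each prime factor q of 166:
96^83 ≡ 1 (mod 167)  [q = 2: ≡ 1 ✗]
96^2 ≡ 31 (mod 167)  [q = 83: ≢ 1 ✓]
96^83 ≡ 1 shows ord(96) | 83, strictly less than φ(167); not a primitive root.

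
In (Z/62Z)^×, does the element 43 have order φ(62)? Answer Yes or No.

Yes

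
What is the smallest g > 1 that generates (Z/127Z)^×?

3

φ(127) = 127 − 1 = 126 = 2 · 3^2 · 7.
Test candidates g = 2, 3, … against the prime factors q ∈ {2, 3, 7} of φ(127): g is a generator iff g^(126/q) ≢ 1 for every such q.
g = 2: 2^63 ≡ 1 — hits 1, so not a primitive root.
g = 3: 3^63 ≡ 126; 3^42 ≡ 107; 3^18 ≡ 4 — none is 1, so 3 is a primitive root.
Hence the least primitive root of 127 is 3.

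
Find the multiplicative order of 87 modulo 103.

ord(87) | φ(103) = 103 − 1 = 102 = 2 · 3 · 17.
Divisors of 102: 1, 2, 3, 6, 17, 34, 51, 102.
Test each divisor d:
87^1 ≡ 87
87^2 ≡ 50
87^3 ≡ 24
87^6 ≡ 61
87^17 ≡ 47
87^34 ≡ 46
87^51 ≡ 102
87^102 ≡ 1
Hence ord(87) = 102.

102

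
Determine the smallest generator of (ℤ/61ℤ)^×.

2

φ(61) = 61 − 1 = 60 = 2^2 · 3 · 5.
g is a primitive root iff g^(60/q) ≢ 1 (mod 61) for each prime q ∈ {2, 3, 5}.
g = 2: 2^30 ≡ 60; 2^20 ≡ 47; 2^12 ≡ 9 — none is 1, so 2 is a primitive root.
Hence the least primitive root of 61 is 2.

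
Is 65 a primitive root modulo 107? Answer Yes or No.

Yes

φ(107) = 107 − 1 = 106 = 2 · 53.
It suffices to check that the order of 65 is not a proper divisor of 106: compute 65^(106/q) for q ∈ {2, 53}.
65^53 ≡ 106 (mod 107)  [q = 2: ≢ 1 ✓]
65^2 ≡ 52 (mod 107)  [q = 53: ≢ 1 ✓]
All checks pass, so 65 has order 106 and is a primitive root modulo 107.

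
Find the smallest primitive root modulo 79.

φ(79) = 79 − 1 = 78 = 2 · 3 · 13.
g is a primitive root iff g^(78/q) ≢ 1 (mod 79) for each prime q ∈ {2, 3, 13}.
g = 2: 2^39 ≡ 1 — hits 1, so not a primitive root.
g = 3: 3^39 ≡ 78; 3^26 ≡ 23; 3^6 ≡ 18 — none is 1, so 3 is a primitive root.
So 3 is the smallest generator of (Z/79Z)^×.

3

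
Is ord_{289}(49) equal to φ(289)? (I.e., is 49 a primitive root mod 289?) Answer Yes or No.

φ(289) = φ(17^2) = 17·(17−1) = 272 = 2^4 · 17.
49 is a primitive root mod 289 iff 49^(φ(289)/q) ≢ 1 for every prime q | φ(289), i.e. q ∈ {2, 17}.
49^136 ≡ 1 (mod 289)  [q = 2: ≡ 1 ✗]
49^16 ≡ 103 (mod 289)  [q = 17: ≢ 1 ✓]
The check at q = 2 fails, so 49 generates a proper subgroup.

No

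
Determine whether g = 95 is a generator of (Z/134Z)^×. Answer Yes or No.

φ(134) = φ(2)·φ(67) = 1·66 = 66 = 2 · 3 · 11.
95 is a primitive root mod 134 iff 95^(φ(134)/q) ≢ 1 for every prime q | φ(134), i.e. q ∈ {2, 3, 11}.
95^33 ≡ 133 (mod 134)  [q = 2: ≢ 1 ✓]
95^22 ≡ 37 (mod 134)  [q = 3: ≢ 1 ✓]
95^6 ≡ 107 (mod 134)  [q = 11: ≢ 1 ✓]
None equal 1, so ord_134(95) = 66: 95 is a primitive root.

Yes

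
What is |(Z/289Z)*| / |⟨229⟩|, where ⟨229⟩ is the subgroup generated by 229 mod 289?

By Lagrange's theorem, ord_289(229) divides φ(289) = φ(17^2) = 17·(17−1) = 272 = 2^4 · 17.
Divisors of 272: 1, 2, 4, 8, 16, 17, 34, 68, 136, 272.
Check 229^d mod 289 for each divisor in increasing order:
229^1 ≡ 229
229^2 ≡ 132
229^4 ≡ 84
229^8 ≡ 120
229^16 ≡ 239
229^17 ≡ 110
229^34 ≡ 251
229^68 ≡ 288
229^136 ≡ 1
The order of 229 is 136, so the subgroup it generates has 136 elements.
The index is φ(289) / ord(229) = 272 / 136 = 2.

2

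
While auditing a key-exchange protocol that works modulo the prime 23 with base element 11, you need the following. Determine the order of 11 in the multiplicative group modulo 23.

22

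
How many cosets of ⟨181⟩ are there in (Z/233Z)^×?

The order of 181 must divide φ(233) = 233 − 1 = 232 = 2^3 · 29.
Divisors of 232: 1, 2, 4, 8, 29, 58, 116, 232.
Compute 181^d (mod 233) for the divisors d until we hit 1:
181^1 ≡ 181 (mod 233)
181^2 ≡ 141 (mod 233)
181^4 ≡ 76 (mod 233)
181^8 ≡ 184 (mod 233)
181^29 ≡ 144 (mod 233)
181^58 ≡ 232 (mod 233)
181^116 ≡ 1 (mod 233) ✓
Thus |⟨181⟩| = ord(181) = 116.
The index is φ(233) / ord(181) = 232 / 116 = 2.

2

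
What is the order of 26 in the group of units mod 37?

3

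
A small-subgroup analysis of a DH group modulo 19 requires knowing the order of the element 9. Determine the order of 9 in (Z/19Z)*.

9

ord(9) | φ(19) = 19 − 1 = 18 = 2 · 3^2.
Divisors of 18: 1, 2, 3, 6, 9, 18.
Test each divisor d:
9^1 ≡ 9 (mod 19)
9^2 ≡ 5 (mod 19)
9^3 ≡ 7 (mod 19)
9^6 ≡ 11 (mod 19)
9^9 ≡ 1 (mod 19) ✓
Therefore the multiplicative order of 9 modulo 19 is 9.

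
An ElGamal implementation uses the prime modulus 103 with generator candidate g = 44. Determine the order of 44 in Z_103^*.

102

ord(44) | φ(103) = 103 − 1 = 102 = 2 · 3 · 17.
Divisors of 102: 1, 2, 3, 6, 17, 34, 51, 102.
Compute 44^d (mod 103) for the divisors d until we hit 1:
44^1 ≡ 44 (mod 103)
44^2 ≡ 82 (mod 103)
44^3 ≡ 3 (mod 103)
44^6 ≡ 9 (mod 103)
44^17 ≡ 47 (mod 103)
44^34 ≡ 46 (mod 103)
44^51 ≡ 102 (mod 103)
44^102 ≡ 1 (mod 103) ✓
Therefore the multiplicative order of 44 modulo 103 is 102.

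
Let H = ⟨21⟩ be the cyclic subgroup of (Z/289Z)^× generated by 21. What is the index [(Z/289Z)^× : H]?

By Lagrange's theorem, ord_289(21) divides φ(289) = φ(17^2) = 17·(17−1) = 272 = 2^4 · 17.
Divisors of 272: 1, 2, 4, 8, 16, 17, 34, 68, 136, 272.
Check 21^d mod 289 for each divisor in increasing order:
21^1 ≡ 21 (mod 289)
21^2 ≡ 152 (mod 289)
21^4 ≡ 273 (mod 289)
21^8 ≡ 256 (mod 289)
21^16 ≡ 222 (mod 289)
21^17 ≡ 38 (mod 289)
21^34 ≡ 288 (mod 289)
21^68 ≡ 1 (mod 289) ✓
So ord_289(21) = 68, hence |⟨21⟩| = 68.
The index is φ(289) / ord(21) = 272 / 68 = 4.

4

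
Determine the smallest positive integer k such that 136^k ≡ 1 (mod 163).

27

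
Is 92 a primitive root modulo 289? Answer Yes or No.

Yes

φ(289) = φ(17^2) = 17·(17−1) = 272 = 2^4 · 17.
An element g generates (Z/289Z)^× iff g^(272/q) ≢ 1 (mod 289) for each prime q ∈ {2, 17}.
92^136 ≡ 288 (mod 289)  [q = 2: ≢ 1 ✓]
92^16 ≡ 205 (mod 289)  [q = 17: ≢ 1 ✓]
None equal 1, so ord_289(92) = 272: 92 is a primitive root.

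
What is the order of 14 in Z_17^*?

16

Since 14 ∈ (Z/17Z)^×, its order divides φ(17) = 17 − 1 = 16 = 2^4.
Divisors of 16: 1, 2, 4, 8, 16.
Test each divisor d:
14^1 ≡ 14
14^2 ≡ 9
14^4 ≡ 13
14^8 ≡ 16
14^16 ≡ 1
The smallest such exponent is 16, so the order of 14 is 16.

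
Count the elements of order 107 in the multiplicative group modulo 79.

0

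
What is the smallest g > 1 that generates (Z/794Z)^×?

φ(794) = φ(2)·φ(397) = 1·396 = 396 = 2^2 · 3^2 · 11.
Test candidates g = 2, 3, … against the prime factors q ∈ {2, 3, 11} of φ(794): g is a generator iff g^(396/q) ≢ 1 for every such q.
g = 2: gcd(2, 794) = 2 > 1, not a unit — skip.
g = 3: 3^198 ≡ 1 — hits 1, so not a primitive root.
g = 4: gcd(4, 794) = 2 > 1, not a unit — skip.
g = 5: 5^198 ≡ 793; 5^132 ≡ 759; 5^36 ≡ 687 — none is 1, so 5 is a primitive root.
So 5 is the smallest generator of (Z/794Z)^×.

5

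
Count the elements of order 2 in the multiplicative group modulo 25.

φ(25) = φ(5^2) = 5·(5−1) = 20 = 2^2 · 5.
Since (Z/25Z)^× is cyclic of order 20, the number of elements of order d is φ(d) when d | 20 and 0 otherwise.
2 | 20, and φ(2) = 2 − 1 = 1.

1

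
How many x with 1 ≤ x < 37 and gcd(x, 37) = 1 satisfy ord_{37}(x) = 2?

1

φ(37) = 37 − 1 = 36 = 2^2 · 3^2.
In a cyclic group of order 36, there are φ(d) elements of order d for each divisor d of 36, and zero for non-divisors.
2 | 36, and φ(2) = 2 − 1 = 1.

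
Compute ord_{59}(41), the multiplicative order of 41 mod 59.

29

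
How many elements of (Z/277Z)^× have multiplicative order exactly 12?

4

φ(277) = 277 − 1 = 276 = 2^2 · 3 · 23.
(Z/277Z)^× is cyclic (|G| = 276); a cyclic group of order m has exactly φ(d) elements of each order d | m, and none otherwise.
12 = 2^2 · 3 divides 276, and φ(12) = 4.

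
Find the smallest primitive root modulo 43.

3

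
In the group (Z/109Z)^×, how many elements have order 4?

2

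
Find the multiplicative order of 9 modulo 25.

The order of 9 must divide φ(25) = φ(5^2) = 5·(5−1) = 20 = 2^2 · 5.
Divisors of 20: 1, 2, 4, 5, 10, 20.
Test each divisor d:
9^1 ≡ 9 (mod 25)
9^2 ≡ 6 (mod 25)
9^4 ≡ 11 (mod 25)
9^5 ≡ 24 (mod 25)
9^10 ≡ 1 (mod 25) ✓
The smallest such exponent is 10, so the order of 9 is 10.

10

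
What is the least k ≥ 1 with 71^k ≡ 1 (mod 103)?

102

Since 71 ∈ (Z/103Z)^×, its order divides φ(103) = 103 − 1 = 102 = 2 · 3 · 17.
Divisors of 102: 1, 2, 3, 6, 17, 34, 51, 102.
Test each divisor d:
71^1 ≡ 71 (mod 103)
71^2 ≡ 97 (mod 103)
71^3 ≡ 89 (mod 103)
71^6 ≡ 93 (mod 103)
71^17 ≡ 57 (mod 103)
71^34 ≡ 56 (mod 103)
71^51 ≡ 102 (mod 103)
71^102 ≡ 1 (mod 103) ✓
The smallest such exponent is 102, so the order of 71 is 102.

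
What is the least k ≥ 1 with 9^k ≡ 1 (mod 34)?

8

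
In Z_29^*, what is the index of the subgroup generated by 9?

2

The order of 9 must divide φ(29) = 29 − 1 = 28 = 2^2 · 7.
Divisors of 28: 1, 2, 4, 7, 14, 28.
Evaluate successive powers at the divisors of 28:
9^1 ≡ 9 (mod 29)
9^2 ≡ 23 (mod 29)
9^4 ≡ 7 (mod 29)
9^7 ≡ 28 (mod 29)
9^14 ≡ 1 (mod 29) ✓
So ord_29(9) = 14, hence |⟨9⟩| = 14.
[(Z/29Z)^× : ⟨9⟩] = 28/14 = 2.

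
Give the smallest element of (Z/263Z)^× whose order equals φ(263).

5

φ(263) = 263 − 1 = 262 = 2 · 131.
g is a primitive root iff g^(262/q) ≢ 1 (mod 263) for each prime q ∈ {2, 131}.
g = 2: 2^131 ≡ 1 — hits 1, so not a primitive root.
g = 3: 3^131 ≡ 1 — hits 1, so not a primitive root.
g = 4: 4^131 ≡ 1 — hits 1, so not a primitive root.
g = 5: 5^131 ≡ 262; 5^2 ≡ 25 — none is 1, so 5 is a primitive root.
So 5 is the smallest generator of (Z/263Z)^×.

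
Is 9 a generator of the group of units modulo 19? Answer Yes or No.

No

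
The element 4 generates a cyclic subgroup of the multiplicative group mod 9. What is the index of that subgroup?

2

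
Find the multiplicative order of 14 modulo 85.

ord(14) | φ(85) = φ(5·17) = (5−1)·(17−1) = 4·16 = 64 = 2^6.
Divisors of 64: 1, 2, 4, 8, 16, 32, 64.
Compute 14^d (mod 85) for the divisors d until we hit 1:
14^1 ≡ 14
14^2 ≡ 26
14^4 ≡ 81
14^8 ≡ 16
14^16 ≡ 1
Hence ord(14) = 16.

16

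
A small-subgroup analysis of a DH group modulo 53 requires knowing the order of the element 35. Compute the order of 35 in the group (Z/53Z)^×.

52

By Lagrange's theorem, ord_53(35) divides φ(53) = 53 − 1 = 52 = 2^2 · 13.
Divisors of 52: 1, 2, 4, 13, 26, 52.
Evaluate successive powers at the divisors of 52:
35^1 ≡ 35 (mod 53)
35^2 ≡ 6 (mod 53)
35^4 ≡ 36 (mod 53)
35^13 ≡ 30 (mod 53)
35^26 ≡ 52 (mod 53)
35^52 ≡ 1 (mod 53) ✓
Hence ord(35) = 52.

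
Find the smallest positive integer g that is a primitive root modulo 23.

5

φ(23) = 23 − 1 = 22 = 2 · 11.
Test candidates g = 2, 3, … against the prime factors q ∈ {2, 11} of φ(23): g is a generator iff g^(22/q) ≢ 1 for every such q.
g = 2: 2^11 ≡ 1 — hits 1, so not a primitive root.
g = 3: 3^11 ≡ 1 — hits 1, so not a primitive root.
g = 4: 4^11 ≡ 1 — hits 1, so not a primitive root.
g = 5: 5^11 ≡ 22; 5^2 ≡ 2 — none is 1, so 5 is a primitive root.
So 5 is the smallest generator of (Z/23Z)^×.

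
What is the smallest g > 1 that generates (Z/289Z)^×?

3

φ(289) = φ(17^2) = 17·(17−1) = 272 = 2^4 · 17.
g is a primitive root iff g^(272/q) ≢ 1 (mod 289) for each prime q ∈ {2, 17}.
g = 2: 2^136 ≡ 1 — hits 1, so not a primitive root.
g = 3: 3^136 ≡ 288; 3^16 ≡ 171 — none is 1, so 3 is a primitive root.
So 3 is the smallest generator of (Z/289Z)^×.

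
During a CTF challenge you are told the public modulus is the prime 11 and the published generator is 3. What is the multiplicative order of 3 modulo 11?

5

Since 3 ∈ (Z/11Z)^×, its order divides φ(11) = 11 − 1 = 10 = 2 · 5.
Divisors of 10: 1, 2, 5, 10.
Check 3^d mod 11 for each divisor in increasing order:
3^1 ≡ 3 (mod 11)
3^2 ≡ 9 (mod 11)
3^5 ≡ 1 (mod 11) ✓
Hence ord(3) = 5.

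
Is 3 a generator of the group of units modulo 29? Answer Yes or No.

Yes

φ(29) = 29 − 1 = 28 = 2^2 · 7.
An element g generates (Z/29Z)^× iff g^(28/q) ≢ 1 (mod 29) for each prime q ∈ {2, 7}.
3^14 ≡ 28 (mod 29)  [q = 2: ≢ 1 ✓]
3^4 ≡ 23 (mod 29)  [q = 7: ≢ 1 ✓]
None equal 1, so ord_29(3) = 28: 3 is a primitive root.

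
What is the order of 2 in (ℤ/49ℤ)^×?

21

Since 2 ∈ (Z/49Z)^×, its order divides φ(49) = φ(7^2) = 7·(7−1) = 42 = 2 · 3 · 7.
Divisors of 42: 1, 2, 3, 6, 7, 14, 21, 42.
Evaluate successive powers at the divisors of 42:
2^1 ≡ 2
2^2 ≡ 4
2^3 ≡ 8
2^6 ≡ 15
2^7 ≡ 30
2^14 ≡ 18
2^21 ≡ 1
So ord_49(2) = 21.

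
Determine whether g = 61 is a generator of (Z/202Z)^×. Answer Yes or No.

Yes

φ(202) = φ(2)·φ(101) = 1·100 = 100 = 2^2 · 5^2.
An element g generates (Z/202Z)^× iff g^(100/q) ≢ 1 (mod 202) for each prime q ∈ {2, 5}.
61^50 ≡ 201 (mod 202)  [q = 2: ≢ 1 ✓]
61^20 ≡ 137 (mod 202)  [q = 5: ≢ 1 ✓]
All checks pass, so 61 has order 100 and is a primitive root modulo 202.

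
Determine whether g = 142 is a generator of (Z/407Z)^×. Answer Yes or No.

No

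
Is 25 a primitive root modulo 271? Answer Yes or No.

No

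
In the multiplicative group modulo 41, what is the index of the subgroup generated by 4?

The order of 4 must divide φ(41) = 41 − 1 = 40 = 2^3 · 5.
Divisors of 40: 1, 2, 4, 5, 8, 10, 20, 40.
Test each divisor d:
4^1 ≡ 4
4^2 ≡ 16
4^4 ≡ 10
4^5 ≡ 40
4^8 ≡ 18
4^10 ≡ 1
So ord_41(4) = 10, hence |⟨4⟩| = 10.
The index is φ(41) / ord(4) = 40 / 10 = 4.

4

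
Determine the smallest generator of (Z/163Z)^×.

2

φ(163) = 163 − 1 = 162 = 2 · 3^4.
g is a primitive root iff g^(162/q) ≢ 1 (mod 163) for each prime q ∈ {2, 3}.
g = 2: 2^81 ≡ 162; 2^54 ≡ 104 — none is 1, so 2 is a primitive root.
So 2 is the smallest generator of (Z/163Z)^×.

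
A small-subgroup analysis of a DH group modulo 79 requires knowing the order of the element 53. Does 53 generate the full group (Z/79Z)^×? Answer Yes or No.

Yes

φ(79) = 79 − 1 = 78 = 2 · 3 · 13.
It suffices to check that the order of 53 is not a proper divisor of 78: compute 53^(78/q) for q ∈ {2, 3, 13}.
53^39 ≡ 78 (mod 79)  [q = 2: ≢ 1 ✓]
53^26 ≡ 55 (mod 79)  [q = 3: ≢ 1 ✓]
53^6 ≡ 22 (mod 79)  [q = 13: ≢ 1 ✓]
None equal 1, so ord_79(53) = 78: 53 is a primitive root.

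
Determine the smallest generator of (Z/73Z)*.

φ(73) = 73 − 1 = 72 = 2^3 · 3^2.
Test candidates g = 2, 3, … against the prime factors q ∈ {2, 3} of φ(73): g is a generator iff g^(72/q) ≢ 1 for every such q.
g = 2: 2^36 ≡ 1 — hits 1, so not a primitive root.
g = 3: 3^36 ≡ 1 — hits 1, so not a primitive root.
g = 4: 4^36 ≡ 1 — hits 1, so not a primitive root.
g = 5: 5^36 ≡ 72; 5^24 ≡ 8 — none is 1, so 5 is a primitive root.
So 5 is the smallest generator of (Z/73Z)^×.

5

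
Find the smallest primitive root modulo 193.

5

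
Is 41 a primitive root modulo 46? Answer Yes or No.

No

φ(46) = φ(2)·φ(23) = 1·22 = 22 = 2 · 11.
It suffices to check that the order of 41 is not a proper divisor of 22: compute 41^(22/q) for q ∈ {2, 11}.
41^11 ≡ 1 (mod 46)  [q = 2: ≡ 1 ✗]
41^2 ≡ 25 (mod 46)  [q = 11: ≢ 1 ✓]
Since 41^11 ≡ 1, the order of 41 divides 11 < 22, so 41 is not a primitive root.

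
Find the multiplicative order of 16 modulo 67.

ord(16) | φ(67) = 67 − 1 = 66 = 2 · 3 · 11.
Divisors of 66: 1, 2, 3, 6, 11, 22, 33, 66.
Check 16^d mod 67 for each divisor in increasing order:
16^1 ≡ 16 (mod 67)
16^2 ≡ 55 (mod 67)
16^3 ≡ 9 (mod 67)
16^6 ≡ 14 (mod 67)
16^11 ≡ 29 (mod 67)
16^22 ≡ 37 (mod 67)
16^33 ≡ 1 (mod 67) ✓
So ord_67(16) = 33.

33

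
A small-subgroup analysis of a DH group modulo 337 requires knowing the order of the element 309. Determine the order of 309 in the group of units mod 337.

168

By Lagrange's theorem, ord_337(309) divides φ(337) = 337 − 1 = 336 = 2^4 · 3 · 7.
Divisors of 336: 1, 2, 3, 4, 6, 7, 8, 12, 14, 16, 21, 24, 28, 42, 48, 56, 84, 112, 168, 336.
Evaluate successive powers at the divisors of 336:
309^1 ≡ 309
309^2 ≡ 110
309^3 ≡ 290
309^4 ≡ 305
309^6 ≡ 187
309^7 ≡ 156
309^8 ≡ 13
309^12 ≡ 258
309^14 ≡ 72
309^16 ≡ 169
309^21 ≡ 111
309^24 ≡ 175
309^28 ≡ 129
309^42 ≡ 189
309^48 ≡ 295
309^56 ≡ 128
309^84 ≡ 336
309^112 ≡ 208
309^168 ≡ 1
So ord_337(309) = 168.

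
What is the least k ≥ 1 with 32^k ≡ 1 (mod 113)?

28

ord(32) | φ(113) = 113 − 1 = 112 = 2^4 · 7.
Divisors of 112: 1, 2, 4, 7, 8, 14, 16, 28, 56, 112.
Compute 32^d (mod 113) for the divisors d until we hit 1:
32^1 ≡ 32 (mod 113)
32^2 ≡ 7 (mod 113)
32^4 ≡ 49 (mod 113)
32^7 ≡ 15 (mod 113)
32^8 ≡ 28 (mod 113)
32^14 ≡ 112 (mod 113)
32^16 ≡ 106 (mod 113)
32^28 ≡ 1 (mod 113) ✓
Therefore the multiplicative order of 32 modulo 113 is 28.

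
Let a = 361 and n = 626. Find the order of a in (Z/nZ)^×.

13

Since 361 ∈ (Z/626Z)^×, its order divides φ(626) = φ(2)·φ(313) = 1·312 = 312 = 2^3 · 3 · 13.
Divisors of 312: 1, 2, 3, 4, 6, 8, 12, 13, 24, 26, 39, 52, 78, 104, 156, 312.
Test each divisor d:
361^1 ≡ 361 (mod 626)
361^2 ≡ 113 (mod 626)
361^3 ≡ 103 (mod 626)
361^4 ≡ 249 (mod 626)
361^6 ≡ 593 (mod 626)
361^8 ≡ 27 (mod 626)
361^12 ≡ 463 (mod 626)
361^13 ≡ 1 (mod 626) ✓
Therefore the multiplicative order of 361 modulo 626 is 13.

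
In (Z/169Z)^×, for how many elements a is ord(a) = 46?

φ(169) = φ(13^2) = 13·(13−1) = 156 = 2^2 · 3 · 13.
(Z/169Z)^× is cyclic (|G| = 156); a cyclic group of order m has exactly φ(d) elements of each order d | m, and none otherwise.
46 does not divide 156, so no element of (Z/169Z)^× has order 46.

0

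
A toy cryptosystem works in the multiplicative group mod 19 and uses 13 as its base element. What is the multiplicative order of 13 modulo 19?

The order of 13 must divide φ(19) = 19 − 1 = 18 = 2 · 3^2.
Divisors of 18: 1, 2, 3, 6, 9, 18.
Evaluate successive powers at the divisors of 18:
13^1 ≡ 13 (mod 19)
13^2 ≡ 17 (mod 19)
13^3 ≡ 12 (mod 19)
13^6 ≡ 11 (mod 19)
13^9 ≡ 18 (mod 19)
13^18 ≡ 1 (mod 19) ✓
The smallest such exponent is 18, so the order of 13 is 18.

18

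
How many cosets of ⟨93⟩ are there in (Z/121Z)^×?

The order of 93 must divide φ(121) = φ(11^2) = 11·(11−1) = 110 = 2 · 5 · 11.
Divisors of 110: 1, 2, 5, 10, 11, 22, 55, 110.
Evaluate successive powers at the divisors of 110:
93^1 ≡ 93 (mod 121)
93^2 ≡ 58 (mod 121)
93^5 ≡ 67 (mod 121)
93^10 ≡ 12 (mod 121)
93^11 ≡ 27 (mod 121)
93^22 ≡ 3 (mod 121)
93^55 ≡ 1 (mod 121) ✓
The order of 93 is 55, so the subgroup it generates has 55 elements.
The index is φ(121) / ord(93) = 110 / 55 = 2.

2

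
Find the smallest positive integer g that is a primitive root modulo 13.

φ(13) = 13 − 1 = 12 = 2^2 · 3.
g is a primitive root iff g^(12/q) ≢ 1 (mod 13) for each prime q ∈ {2, 3}.
g = 2: 2^6 ≡ 12; 2^4 ≡ 3 — none is 1, so 2 is a primitive root.
Hence the least primitive root of 13 is 2.

2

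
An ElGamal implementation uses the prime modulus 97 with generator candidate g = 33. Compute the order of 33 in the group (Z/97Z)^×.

8

Since 33 ∈ (Z/97Z)^×, its order divides φ(97) = 97 − 1 = 96 = 2^5 · 3.
Divisors of 96: 1, 2, 3, 4, 6, 8, 12, 16, 24, 32, 48, 96.
Test each divisor d:
33^1 ≡ 33
33^2 ≡ 22
33^3 ≡ 47
33^4 ≡ 96
33^6 ≡ 75
33^8 ≡ 1
So ord_97(33) = 8.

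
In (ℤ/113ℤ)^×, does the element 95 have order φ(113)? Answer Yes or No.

No

φ(113) = 113 − 1 = 112 = 2^4 · 7.
It suffices to check that the order of 95 is not a proper divisor of 112: compute 95^(112/q) for q ∈ {2, 7}.
95^56 ≡ 1 (mod 113)  [q = 2: ≡ 1 ✗]
95^16 ≡ 1 (mod 113)  [q = 7: ≡ 1 ✗]
Since 95^56 ≡ 1, the order of 95 divides 56 < 112, so 95 is not a primitive root.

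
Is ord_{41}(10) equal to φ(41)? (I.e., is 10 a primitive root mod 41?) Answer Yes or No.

No

φ(41) = 41 − 1 = 40 = 2^3 · 5.
It suffices to check that the order of 10 is not a proper divisor of 40: compute 10^(40/q) for q ∈ {2, 5}.
10^20 ≡ 1 (mod 41)  [q = 2: ≡ 1 ✗]
10^8 ≡ 16 (mod 41)  [q = 5: ≢ 1 ✓]
Since 10^20 ≡ 1, the order of 10 divides 20 < 40, so 10 is not a primitive root.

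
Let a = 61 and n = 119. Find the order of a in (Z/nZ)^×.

By Lagrange's theorem, ord_119(61) divides φ(119) = φ(7·17) = (7−1)·(17−1) = 6·16 = 96 = 2^5 · 3.
Divisors of 96: 1, 2, 3, 4, 6, 8, 12, 16, 24, 32, 48, 96.
Evaluate successive powers at the divisors of 96:
61^1 ≡ 61
61^2 ≡ 32
61^3 ≡ 48
61^4 ≡ 72
61^6 ≡ 43
61^8 ≡ 67
61^12 ≡ 64
61^16 ≡ 86
61^24 ≡ 50
61^32 ≡ 18
61^48 ≡ 1
So ord_119(61) = 48.

48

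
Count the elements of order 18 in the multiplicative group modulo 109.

φ(109) = 109 − 1 = 108 = 2^2 · 3^3.
(Z/109Z)^× is cyclic (|G| = 108); a cyclic group of order m has exactly φ(d) elements of each order d | m, and none otherwise.
18 = 2 · 3^2 divides 108, and φ(18) = 6.

6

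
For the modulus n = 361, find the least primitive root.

2

φ(361) = φ(19^2) = 19·(19−1) = 342 = 2 · 3^2 · 19.
g is a primitive root iff g^(342/q) ≢ 1 (mod 361) for each prime q ∈ {2, 3, 19}.
g = 2: 2^171 ≡ 360; 2^114 ≡ 292; 2^18 ≡ 58 — none is 1, so 2 is a primitive root.
So 2 is the smallest generator of (Z/361Z)^×.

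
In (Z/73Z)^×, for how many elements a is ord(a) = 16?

φ(73) = 73 − 1 = 72 = 2^3 · 3^2.
In a cyclic group of order 72, there are φ(d) elements of order d for each divisor d of 72, and zero for non-divisors.
Here 72 is not a multiple of 16, so there are no elements of order 16.

0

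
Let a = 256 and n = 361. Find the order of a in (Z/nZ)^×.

171

The order of 256 must divide φ(361) = φ(19^2) = 19·(19−1) = 342 = 2 · 3^2 · 19.
Divisors of 342: 1, 2, 3, 6, 9, 18, 19, 38, 57, 114, 171, 342.
Check 256^d mod 361 for each divisor in increasing order:
256^1 ≡ 256 (mod 361)
256^2 ≡ 195 (mod 361)
256^3 ≡ 102 (mod 361)
256^6 ≡ 296 (mod 361)
256^9 ≡ 229 (mod 361)
256^18 ≡ 96 (mod 361)
256^19 ≡ 28 (mod 361)
256^38 ≡ 62 (mod 361)
256^57 ≡ 292 (mod 361)
256^114 ≡ 68 (mod 361)
256^171 ≡ 1 (mod 361) ✓
Hence ord(256) = 171.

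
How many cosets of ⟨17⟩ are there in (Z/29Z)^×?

Since 17 ∈ (Z/29Z)^×, its order divides φ(29) = 29 − 1 = 28 = 2^2 · 7.
Divisors of 28: 1, 2, 4, 7, 14, 28.
Check 17^d mod 29 for each divisor in increasing order:
17^1 ≡ 17 (mod 29)
17^2 ≡ 28 (mod 29)
17^4 ≡ 1 (mod 29) ✓
So ord_29(17) = 4, hence |⟨17⟩| = 4.
[(Z/29Z)^× : ⟨17⟩] = 28/4 = 7.

7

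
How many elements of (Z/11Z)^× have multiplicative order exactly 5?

4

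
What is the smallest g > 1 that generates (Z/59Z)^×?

2

φ(59) = 59 − 1 = 58 = 2 · 29.
Test candidates g = 2, 3, … against the prime factors q ∈ {2, 29} of φ(59): g is a generator iff g^(58/q) ≢ 1 for every such q.
g = 2: 2^29 ≡ 58; 2^2 ≡ 4 — none is 1, so 2 is a primitive root.
Hence the least primitive root of 59 is 2.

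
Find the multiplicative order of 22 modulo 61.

15

By Lagrange's theorem, ord_61(22) divides φ(61) = 61 − 1 = 60 = 2^2 · 3 · 5.
Divisors of 60: 1, 2, 3, 4, 5, 6, 10, 12, 15, 20, 30, 60.
Compute 22^d (mod 61) for the divisors d until we hit 1:
22^1 ≡ 22
22^2 ≡ 57
22^3 ≡ 34
22^4 ≡ 16
22^5 ≡ 47
22^6 ≡ 58
22^10 ≡ 13
22^12 ≡ 9
22^15 ≡ 1
So ord_61(22) = 15.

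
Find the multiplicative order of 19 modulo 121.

110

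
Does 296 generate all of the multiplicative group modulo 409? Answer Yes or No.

φ(409) = 409 − 1 = 408 = 2^3 · 3 · 17.
296 is a primitive root mod 409 iff 296^(φ(409)/q) ≢ 1 for every prime q | φ(409), i.e. q ∈ {2, 3, 17}.
296^204 ≡ 408 (mod 409)  [q = 2: ≢ 1 ✓]
296^136 ≡ 355 (mod 409)  [q = 3: ≢ 1 ✓]
296^24 ≡ 125 (mod 409)  [q = 17: ≢ 1 ✓]
None equal 1, so ord_409(296) = 408: 296 is a primitive root.

Yes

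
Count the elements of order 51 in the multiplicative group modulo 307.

φ(307) = 307 − 1 = 306 = 2 · 3^2 · 17.
In a cyclic group of order 306, there are φ(d) elements of order d for each divisor d of 306, and zero for non-divisors.
51 = 3 · 17 divides 306, and φ(51) = 32.

32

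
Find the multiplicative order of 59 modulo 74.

36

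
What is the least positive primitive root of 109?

6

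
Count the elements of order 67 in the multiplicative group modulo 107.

0

φ(107) = 107 − 1 = 106 = 2 · 53.
(Z/107Z)^× is cyclic (|G| = 106); a cyclic group of order m has exactly φ(d) elements of each order d | m, and none otherwise.
Since 67 ∤ 106, the count is 0.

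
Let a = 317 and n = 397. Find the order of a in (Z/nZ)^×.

396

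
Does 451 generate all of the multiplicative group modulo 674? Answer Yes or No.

Yes

φ(674) = φ(2)·φ(337) = 1·336 = 336 = 2^4 · 3 · 7.
It suffices to check that the order of 451 is not a proper divisor of 336: compute 451^(336/q) for q ∈ {2, 3, 7}.
451^168 ≡ 673 (mod 674)  [q = 2: ≢ 1 ✓]
451^112 ≡ 465 (mod 674)  [q = 3: ≢ 1 ✓]
451^48 ≡ 389 (mod 674)  [q = 7: ≢ 1 ✓]
None equal 1, so ord_674(451) = 336: 451 is a primitive root.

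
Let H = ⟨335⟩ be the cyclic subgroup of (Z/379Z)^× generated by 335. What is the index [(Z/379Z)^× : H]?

6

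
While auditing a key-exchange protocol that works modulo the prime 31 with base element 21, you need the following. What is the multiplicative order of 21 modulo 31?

30

Since 21 ∈ (Z/31Z)^×, its order divides φ(31) = 31 − 1 = 30 = 2 · 3 · 5.
Divisors of 30: 1, 2, 3, 5, 6, 10, 15, 30.
Compute 21^d (mod 31) for the divisors d until we hit 1:
21^1 ≡ 21 (mod 31)
21^2 ≡ 7 (mod 31)
21^3 ≡ 23 (mod 31)
21^5 ≡ 6 (mod 31)
21^6 ≡ 2 (mod 31)
21^10 ≡ 5 (mod 31)
21^15 ≡ 30 (mod 31)
21^30 ≡ 1 (mod 31) ✓
So ord_31(21) = 30.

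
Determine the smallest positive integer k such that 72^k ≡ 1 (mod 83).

By Lagrange's theorem, ord_83(72) divides φ(83) = 83 − 1 = 82 = 2 · 41.
Divisors of 82: 1, 2, 41, 82.
Check 72^d mod 83 for each divisor in increasing order:
72^1 ≡ 72 (mod 83)
72^2 ≡ 38 (mod 83)
72^41 ≡ 82 (mod 83)
72^82 ≡ 1 (mod 83) ✓
So ord_83(72) = 82.

82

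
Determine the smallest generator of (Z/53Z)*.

φ(53) = 53 − 1 = 52 = 2^2 · 13.
Test candidates g = 2, 3, … against the prime factors q ∈ {2, 13} of φ(53): g is a generator iff g^(52/q) ≢ 1 for every such q.
g = 2: 2^26 ≡ 52; 2^4 ≡ 16 — none is 1, so 2 is a primitive root.
So 2 is the smallest generator of (Z/53Z)^×.

2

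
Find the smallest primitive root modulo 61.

2

φ(61) = 61 − 1 = 60 = 2^2 · 3 · 5.
g is a primitive root iff g^(60/q) ≢ 1 (mod 61) for each prime q ∈ {2, 3, 5}.
g = 2: 2^30 ≡ 60; 2^20 ≡ 47; 2^12 ≡ 9 — none is 1, so 2 is a primitive root.
So 2 is the smallest generator of (Z/61Z)^×.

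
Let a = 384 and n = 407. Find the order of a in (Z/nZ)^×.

12

The order of 384 must divide φ(407) = φ(11·37) = (11−1)·(37−1) = 10·36 = 360 = 2^3 · 3^2 · 5.
Divisors of 360: 1, 2, 3, 4, 5, 6, 8, 9, 10, 12, 15, 18, 20, 24, 30, 36, 40, 45, 60, 72, 90, 120, 180, 360.
Check 384^d mod 407 for each divisor in increasing order:
384^1 ≡ 384 (mod 407)
384^2 ≡ 122 (mod 407)
384^3 ≡ 43 (mod 407)
384^4 ≡ 232 (mod 407)
384^5 ≡ 362 (mod 407)
384^6 ≡ 221 (mod 407)
384^8 ≡ 100 (mod 407)
384^9 ≡ 142 (mod 407)
384^10 ≡ 397 (mod 407)
384^12 ≡ 1 (mod 407) ✓
Hence ord(384) = 12.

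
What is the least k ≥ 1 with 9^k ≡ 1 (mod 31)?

15

Since 9 ∈ (Z/31Z)^×, its order divides φ(31) = 31 − 1 = 30 = 2 · 3 · 5.
Divisors of 30: 1, 2, 3, 5, 6, 10, 15, 30.
Compute 9^d (mod 31) for the divisors d until we hit 1:
9^1 ≡ 9 (mod 31)
9^2 ≡ 19 (mod 31)
9^3 ≡ 16 (mod 31)
9^5 ≡ 25 (mod 31)
9^6 ≡ 8 (mod 31)
9^10 ≡ 5 (mod 31)
9^15 ≡ 1 (mod 31) ✓
So ord_31(9) = 15.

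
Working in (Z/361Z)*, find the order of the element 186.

342

Since 186 ∈ (Z/361Z)^×, its order divides φ(361) = φ(19^2) = 19·(19−1) = 342 = 2 · 3^2 · 19.
Divisors of 342: 1, 2, 3, 6, 9, 18, 19, 38, 57, 114, 171, 342.
Compute 186^d (mod 361) for the divisors d until we hit 1:
186^1 ≡ 186 (mod 361)
186^2 ≡ 301 (mod 361)
186^3 ≡ 31 (mod 361)
186^6 ≡ 239 (mod 361)
186^9 ≡ 189 (mod 361)
186^18 ≡ 343 (mod 361)
186^19 ≡ 262 (mod 361)
186^38 ≡ 54 (mod 361)
186^57 ≡ 69 (mod 361)
186^114 ≡ 68 (mod 361)
186^171 ≡ 360 (mod 361)
186^342 ≡ 1 (mod 361) ✓
Hence ord(186) = 342.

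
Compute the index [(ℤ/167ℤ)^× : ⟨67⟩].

1

The order of 67 must divide φ(167) = 167 − 1 = 166 = 2 · 83.
Divisors of 166: 1, 2, 83, 166.
Check 67^d mod 167 for each divisor in increasing order:
67^1 ≡ 67 (mod 167)
67^2 ≡ 147 (mod 167)
67^83 ≡ 166 (mod 167)
67^166 ≡ 1 (mod 167) ✓
So ord_167(67) = 166, hence |⟨67⟩| = 166.
[(Z/167Z)^× : ⟨67⟩] = 166/166 = 1.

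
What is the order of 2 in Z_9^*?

Since 2 ∈ (Z/9Z)^×, its order divides φ(9) = φ(3^2) = 3·(3−1) = 6 = 2 · 3.
Divisors of 6: 1, 2, 3, 6.
Compute 2^d (mod 9) for the divisors d until we hit 1:
2^1 ≡ 2 (mod 9)
2^2 ≡ 4 (mod 9)
2^3 ≡ 8 (mod 9)
2^6 ≡ 1 (mod 9) ✓
Hence ord(2) = 6.

6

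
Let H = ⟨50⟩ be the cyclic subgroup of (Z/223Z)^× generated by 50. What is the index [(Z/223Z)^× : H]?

2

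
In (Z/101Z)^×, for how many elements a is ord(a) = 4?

2

φ(101) = 101 − 1 = 100 = 2^2 · 5^2.
(Z/101Z)^× is cyclic (|G| = 100); a cyclic group of order m has exactly φ(d) elements of each order d | m, and none otherwise.
4 = 2^2 divides 100, and φ(4) = 2.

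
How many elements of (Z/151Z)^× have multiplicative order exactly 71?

0

φ(151) = 151 − 1 = 150 = 2 · 3 · 5^2.
In a cyclic group of order 150, there are φ(d) elements of order d for each divisor d of 150, and zero for non-divisors.
Since 71 ∤ 150, the count is 0.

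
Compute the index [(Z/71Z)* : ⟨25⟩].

By Lagrange's theorem, ord_71(25) divides φ(71) = 71 − 1 = 70 = 2 · 5 · 7.
Divisors of 70: 1, 2, 5, 7, 10, 14, 35, 70.
Test each divisor d:
25^1 ≡ 25
25^2 ≡ 57
25^5 ≡ 1
Thus |⟨25⟩| = ord(25) = 5.
[(Z/71Z)^× : ⟨25⟩] = 70/5 = 14.

14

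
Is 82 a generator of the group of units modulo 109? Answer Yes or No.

φ(109) = 109 − 1 = 108 = 2^2 · 3^3.
It suffices to check that the order of 82 is not a proper divisor of 108: compute 82^(108/q) for q ∈ {2, 3}.
82^54 ≡ 1 (mod 109)  [q = 2: ≡ 1 ✗]
82^36 ≡ 1 (mod 109)  [q = 3: ≡ 1 ✗]
Since 82^54 ≡ 1, the order of 82 divides 54 < 108, so 82 is not a primitive root.

No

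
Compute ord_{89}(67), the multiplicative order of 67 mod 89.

11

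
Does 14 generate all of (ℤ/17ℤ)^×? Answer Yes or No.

Yes

φ(17) = 17 − 1 = 16 = 2^4.
Test 14^(16/q) mod 17 for each prime factor q of 16:
14^8 ≡ 16 (mod 17)  [q = 2: ≢ 1 ✓]
None equal 1, so ord_17(14) = 16: 14 is a primitive root.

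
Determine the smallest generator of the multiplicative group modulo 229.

6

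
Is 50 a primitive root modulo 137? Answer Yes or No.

φ(137) = 137 − 1 = 136 = 2^3 · 17.
Test 50^(136/q) mod 137 for each prime factor q of 136:
50^68 ≡ 1 (mod 137)  [q = 2: ≡ 1 ✗]
50^8 ≡ 38 (mod 137)  [q = 17: ≢ 1 ✓]
Since 50^68 ≡ 1, the order of 50 divides 68 < 136, so 50 is not a primitive root.

No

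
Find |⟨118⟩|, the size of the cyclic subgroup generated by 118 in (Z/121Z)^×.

Since 118 ∈ (Z/121Z)^×, its order divides φ(121) = φ(11^2) = 11·(11−1) = 110 = 2 · 5 · 11.
Divisors of 110: 1, 2, 5, 10, 11, 22, 55, 110.
Check 118^d mod 121 for each divisor in increasing order:
118^1 ≡ 118
118^2 ≡ 9
118^5 ≡ 120
118^10 ≡ 1
The smallest such exponent is 10, so the order of 118 is 10.

10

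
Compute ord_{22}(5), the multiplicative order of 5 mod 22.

5

The order of 5 must divide φ(22) = φ(2)·φ(11) = 1·10 = 10 = 2 · 5.
Divisors of 10: 1, 2, 5, 10.
Evaluate successive powers at the divisors of 10:
5^1 ≡ 5 (mod 22)
5^2 ≡ 3 (mod 22)
5^5 ≡ 1 (mod 22) ✓
So ord_22(5) = 5.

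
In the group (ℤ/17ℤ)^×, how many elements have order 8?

φ(17) = 17 − 1 = 16 = 2^4.
In a cyclic group of order 16, there are φ(d) elements of order d for each divisor d of 16, and zero for non-divisors.
8 = 2^3 divides 16, and φ(8) = 4.

4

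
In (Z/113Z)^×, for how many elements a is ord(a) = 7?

φ(113) = 113 − 1 = 112 = 2^4 · 7.
Since (Z/113Z)^× is cyclic of order 112, the number of elements of order d is φ(d) when d | 112 and 0 otherwise.
7 | 112, and φ(7) = 7 − 1 = 6.

6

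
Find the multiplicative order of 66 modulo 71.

10

By Lagrange's theorem, ord_71(66) divides φ(71) = 71 − 1 = 70 = 2 · 5 · 7.
Divisors of 70: 1, 2, 5, 7, 10, 14, 35, 70.
Test each divisor d:
66^1 ≡ 66
66^2 ≡ 25
66^5 ≡ 70
66^7 ≡ 46
66^10 ≡ 1
Hence ord(66) = 10.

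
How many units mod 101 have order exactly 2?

1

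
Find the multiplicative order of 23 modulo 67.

33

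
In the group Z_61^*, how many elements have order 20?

8

φ(61) = 61 − 1 = 60 = 2^2 · 3 · 5.
(Z/61Z)^× is cyclic (|G| = 60); a cyclic group of order m has exactly φ(d) elements of each order d | m, and none otherwise.
20 = 2^2 · 5 divides 60, and φ(20) = 8.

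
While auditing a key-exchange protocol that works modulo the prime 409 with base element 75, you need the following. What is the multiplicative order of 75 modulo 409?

ord(75) | φ(409) = 409 − 1 = 408 = 2^3 · 3 · 17.
Divisors of 408: 1, 2, 3, 4, 6, 8, 12, 17, 24, 34, 51, 68, 102, 136, 204, 408.
Evaluate successive powers at the divisors of 408:
75^1 ≡ 75 (mod 409)
75^2 ≡ 308 (mod 409)
75^3 ≡ 196 (mod 409)
75^4 ≡ 385 (mod 409)
75^6 ≡ 379 (mod 409)
75^8 ≡ 167 (mod 409)
75^12 ≡ 82 (mod 409)
75^17 ≡ 49 (mod 409)
75^24 ≡ 180 (mod 409)
75^34 ≡ 356 (mod 409)
75^51 ≡ 266 (mod 409)
75^68 ≡ 355 (mod 409)
75^102 ≡ 408 (mod 409)
75^136 ≡ 53 (mod 409)
75^204 ≡ 1 (mod 409) ✓
The smallest such exponent is 204, so the order of 75 is 204.

204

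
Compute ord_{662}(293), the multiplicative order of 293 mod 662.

ord(293) | φ(662) = φ(2)·φ(331) = 1·330 = 330 = 2 · 3 · 5 · 11.
Divisors of 330: 1, 2, 3, 5, 6, 10, 11, 15, 22, 30, 33, 55, 66, 110, 165, 330.
Evaluate successive powers at the divisors of 330:
293^1 ≡ 293 (mod 662)
293^2 ≡ 451 (mod 662)
293^3 ≡ 405 (mod 662)
293^5 ≡ 605 (mod 662)
293^6 ≡ 511 (mod 662)
293^10 ≡ 601 (mod 662)
293^11 ≡ 1 (mod 662) ✓
Hence ord(293) = 11.

11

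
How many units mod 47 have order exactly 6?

0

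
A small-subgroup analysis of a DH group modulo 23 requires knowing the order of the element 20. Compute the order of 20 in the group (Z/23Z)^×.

By Lagrange's theorem, ord_23(20) divides φ(23) = 23 − 1 = 22 = 2 · 11.
Divisors of 22: 1, 2, 11, 22.
Test each divisor d:
20^1 ≡ 20
20^2 ≡ 9
20^11 ≡ 22
20^22 ≡ 1
So ord_23(20) = 22.

22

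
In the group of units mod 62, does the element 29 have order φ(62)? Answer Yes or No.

No

φ(62) = φ(2)·φ(31) = 1·30 = 30 = 2 · 3 · 5.
It suffices to check that the order of 29 is not a proper divisor of 30: compute 29^(30/q) for q ∈ {2, 3, 5}.
29^15 ≡ 61 (mod 62)  [q = 2: ≢ 1 ✓]
29^10 ≡ 1 (mod 62)  [q = 3: ≡ 1 ✗]
29^6 ≡ 33 (mod 62)  [q = 5: ≢ 1 ✓]
29^10 ≡ 1 shows ord(29) | 10, strictly less than φ(62); not a primitive root.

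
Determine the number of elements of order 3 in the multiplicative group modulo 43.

φ(43) = 43 − 1 = 42 = 2 · 3 · 7.
In a cyclic group of order 42, there are φ(d) elements of order d for each divisor d of 42, and zero for non-divisors.
3 | 42, and φ(3) = 3 − 1 = 2.

2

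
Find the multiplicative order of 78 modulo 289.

272

The order of 78 must divide φ(289) = φ(17^2) = 17·(17−1) = 272 = 2^4 · 17.
Divisors of 272: 1, 2, 4, 8, 16, 17, 34, 68, 136, 272.
Compute 78^d (mod 289) for the divisors d until we hit 1:
78^1 ≡ 78
78^2 ≡ 15
78^4 ≡ 225
78^8 ≡ 50
78^16 ≡ 188
78^17 ≡ 214
78^34 ≡ 134
78^68 ≡ 38
78^136 ≡ 288
78^272 ≡ 1
The smallest such exponent is 272, so the order of 78 is 272.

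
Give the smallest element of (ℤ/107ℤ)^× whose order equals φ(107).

φ(107) = 107 − 1 = 106 = 2 · 53.
Test candidates g = 2, 3, … against the prime factors q ∈ {2, 53} of φ(107): g is a generator iff g^(106/q) ≢ 1 for every such q.
g = 2: 2^53 ≡ 106; 2^2 ≡ 4 — none is 1, so 2 is a primitive root.
Hence the least primitive root of 107 is 2.

2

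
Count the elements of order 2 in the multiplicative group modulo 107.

φ(107) = 107 − 1 = 106 = 2 · 53.
In a cyclic group of order 106, there are φ(d) elements of order d for each divisor d of 106, and zero for non-divisors.
2 | 106, and φ(2) = 2 − 1 = 1.

1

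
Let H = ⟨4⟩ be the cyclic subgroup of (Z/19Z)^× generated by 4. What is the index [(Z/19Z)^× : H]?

By Lagrange's theorem, ord_19(4) divides φ(19) = 19 − 1 = 18 = 2 · 3^2.
Divisors of 18: 1, 2, 3, 6, 9, 18.
Test each divisor d:
4^1 ≡ 4
4^2 ≡ 16
4^3 ≡ 7
4^6 ≡ 11
4^9 ≡ 1
Thus |⟨4⟩| = ord(4) = 9.
The index is φ(19) / ord(4) = 18 / 9 = 2.

2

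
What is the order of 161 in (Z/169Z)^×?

Since 161 ∈ (Z/169Z)^×, its order divides φ(169) = φ(13^2) = 13·(13−1) = 156 = 2^2 · 3 · 13.
Divisors of 156: 1, 2, 3, 4, 6, 12, 13, 26, 39, 52, 78, 156.
Compute 161^d (mod 169) for the divisors d until we hit 1:
161^1 ≡ 161 (mod 169)
161^2 ≡ 64 (mod 169)
161^3 ≡ 164 (mod 169)
161^4 ≡ 40 (mod 169)
161^6 ≡ 25 (mod 169)
161^12 ≡ 118 (mod 169)
161^13 ≡ 70 (mod 169)
161^26 ≡ 168 (mod 169)
161^39 ≡ 99 (mod 169)
161^52 ≡ 1 (mod 169) ✓
The smallest such exponent is 52, so the order of 161 is 52.

52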